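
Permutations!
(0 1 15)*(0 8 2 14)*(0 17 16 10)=[1, 15, 14, 3, 4, 5, 6, 7, 2, 9, 0, 11, 12, 13, 17, 8, 10, 16]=(0 1 15 8 2 14 17 16 10)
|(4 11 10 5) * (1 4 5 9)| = |(1 4 11 10 9)| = 5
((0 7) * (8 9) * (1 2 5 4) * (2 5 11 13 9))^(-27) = (0 7)(2 9 11 8 13)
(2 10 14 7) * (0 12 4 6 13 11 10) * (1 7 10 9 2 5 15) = (0 12 4 6 13 11 9 2)(1 7 5 15)(10 14) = [12, 7, 0, 3, 6, 15, 13, 5, 8, 2, 14, 9, 4, 11, 10, 1]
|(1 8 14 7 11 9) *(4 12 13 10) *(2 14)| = 28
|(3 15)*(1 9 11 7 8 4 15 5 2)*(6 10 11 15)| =6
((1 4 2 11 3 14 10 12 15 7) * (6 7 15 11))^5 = ((15)(1 4 2 6 7)(3 14 10 12 11))^5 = (15)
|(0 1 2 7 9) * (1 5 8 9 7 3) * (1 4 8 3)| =|(0 5 3 4 8 9)(1 2)| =6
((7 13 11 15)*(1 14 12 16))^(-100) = ((1 14 12 16)(7 13 11 15))^(-100) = (16)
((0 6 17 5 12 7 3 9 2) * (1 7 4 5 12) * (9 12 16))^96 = (17)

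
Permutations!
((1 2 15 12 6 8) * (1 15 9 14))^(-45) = (1 14 9 2)(6 12 15 8)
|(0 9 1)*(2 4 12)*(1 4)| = 6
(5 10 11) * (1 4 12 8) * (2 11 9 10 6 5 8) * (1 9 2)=[0, 4, 11, 3, 12, 6, 5, 7, 9, 10, 2, 8, 1]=(1 4 12)(2 11 8 9 10)(5 6)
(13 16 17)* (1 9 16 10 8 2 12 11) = (1 9 16 17 13 10 8 2 12 11) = [0, 9, 12, 3, 4, 5, 6, 7, 2, 16, 8, 1, 11, 10, 14, 15, 17, 13]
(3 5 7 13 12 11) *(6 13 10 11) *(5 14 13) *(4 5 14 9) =(3 9 4 5 7 10 11)(6 14 13 12) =[0, 1, 2, 9, 5, 7, 14, 10, 8, 4, 11, 3, 6, 12, 13]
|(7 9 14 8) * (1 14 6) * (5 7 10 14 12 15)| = 21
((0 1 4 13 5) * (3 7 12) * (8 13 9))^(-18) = ((0 1 4 9 8 13 5)(3 7 12))^(-18) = (0 9 5 4 13 1 8)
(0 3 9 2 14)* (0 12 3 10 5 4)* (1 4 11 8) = [10, 4, 14, 9, 0, 11, 6, 7, 1, 2, 5, 8, 3, 13, 12] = (0 10 5 11 8 1 4)(2 14 12 3 9)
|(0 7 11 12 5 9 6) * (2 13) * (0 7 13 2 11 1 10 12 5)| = |(0 13 11 5 9 6 7 1 10 12)| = 10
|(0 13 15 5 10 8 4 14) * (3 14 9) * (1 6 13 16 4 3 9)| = 12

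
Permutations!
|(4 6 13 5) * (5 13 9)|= 4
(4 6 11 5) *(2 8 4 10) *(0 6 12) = [6, 1, 8, 3, 12, 10, 11, 7, 4, 9, 2, 5, 0] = (0 6 11 5 10 2 8 4 12)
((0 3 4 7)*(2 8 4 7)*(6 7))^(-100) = (2 4 8)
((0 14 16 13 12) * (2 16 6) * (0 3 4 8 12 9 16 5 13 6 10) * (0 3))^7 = (2 5 13 9 16 6)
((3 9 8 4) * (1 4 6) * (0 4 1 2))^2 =(0 3 8 2 4 9 6)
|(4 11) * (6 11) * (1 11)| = |(1 11 4 6)| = 4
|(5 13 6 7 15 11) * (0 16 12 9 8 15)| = |(0 16 12 9 8 15 11 5 13 6 7)| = 11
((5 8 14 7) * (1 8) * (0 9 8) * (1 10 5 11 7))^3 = (0 14 9 1 8)(5 10)(7 11)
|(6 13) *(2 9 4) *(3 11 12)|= 6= |(2 9 4)(3 11 12)(6 13)|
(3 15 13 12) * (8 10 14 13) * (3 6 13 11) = (3 15 8 10 14 11)(6 13 12) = [0, 1, 2, 15, 4, 5, 13, 7, 10, 9, 14, 3, 6, 12, 11, 8]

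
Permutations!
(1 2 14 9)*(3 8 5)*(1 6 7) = [0, 2, 14, 8, 4, 3, 7, 1, 5, 6, 10, 11, 12, 13, 9] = (1 2 14 9 6 7)(3 8 5)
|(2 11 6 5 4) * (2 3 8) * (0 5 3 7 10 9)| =30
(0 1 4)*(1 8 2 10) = [8, 4, 10, 3, 0, 5, 6, 7, 2, 9, 1] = (0 8 2 10 1 4)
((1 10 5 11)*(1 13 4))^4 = (1 13 5)(4 11 10) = ((1 10 5 11 13 4))^4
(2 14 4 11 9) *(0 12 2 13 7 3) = (0 12 2 14 4 11 9 13 7 3) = [12, 1, 14, 0, 11, 5, 6, 3, 8, 13, 10, 9, 2, 7, 4]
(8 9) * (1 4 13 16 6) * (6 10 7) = (1 4 13 16 10 7 6)(8 9) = [0, 4, 2, 3, 13, 5, 1, 6, 9, 8, 7, 11, 12, 16, 14, 15, 10]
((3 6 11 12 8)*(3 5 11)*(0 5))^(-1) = (0 8 12 11 5)(3 6)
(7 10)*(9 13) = (7 10)(9 13) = [0, 1, 2, 3, 4, 5, 6, 10, 8, 13, 7, 11, 12, 9]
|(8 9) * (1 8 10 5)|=5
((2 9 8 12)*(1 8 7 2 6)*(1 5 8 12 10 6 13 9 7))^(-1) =(1 9 13 12)(2 7)(5 6 10 8)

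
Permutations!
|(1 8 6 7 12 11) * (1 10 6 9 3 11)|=|(1 8 9 3 11 10 6 7 12)|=9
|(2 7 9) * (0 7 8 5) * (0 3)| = 7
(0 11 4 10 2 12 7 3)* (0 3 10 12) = [11, 1, 0, 3, 12, 5, 6, 10, 8, 9, 2, 4, 7] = (0 11 4 12 7 10 2)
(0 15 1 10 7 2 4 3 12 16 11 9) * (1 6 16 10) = (0 15 6 16 11 9)(2 4 3 12 10 7) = [15, 1, 4, 12, 3, 5, 16, 2, 8, 0, 7, 9, 10, 13, 14, 6, 11]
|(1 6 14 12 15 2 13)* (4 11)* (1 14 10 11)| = |(1 6 10 11 4)(2 13 14 12 15)| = 5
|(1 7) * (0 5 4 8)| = 4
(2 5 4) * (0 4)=(0 4 2 5)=[4, 1, 5, 3, 2, 0]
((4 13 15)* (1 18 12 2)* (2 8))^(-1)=(1 2 8 12 18)(4 15 13)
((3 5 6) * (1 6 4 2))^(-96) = ((1 6 3 5 4 2))^(-96) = (6)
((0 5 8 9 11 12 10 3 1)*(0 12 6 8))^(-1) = (0 5)(1 3 10 12)(6 11 9 8)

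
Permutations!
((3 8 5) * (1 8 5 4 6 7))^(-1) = (1 7 6 4 8)(3 5)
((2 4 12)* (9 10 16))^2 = ((2 4 12)(9 10 16))^2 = (2 12 4)(9 16 10)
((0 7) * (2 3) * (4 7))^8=((0 4 7)(2 3))^8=(0 7 4)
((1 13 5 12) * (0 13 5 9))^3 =((0 13 9)(1 5 12))^3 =(13)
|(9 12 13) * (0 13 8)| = 5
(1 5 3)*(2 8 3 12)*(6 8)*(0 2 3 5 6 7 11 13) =(0 2 7 11 13)(1 6 8 5 12 3) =[2, 6, 7, 1, 4, 12, 8, 11, 5, 9, 10, 13, 3, 0]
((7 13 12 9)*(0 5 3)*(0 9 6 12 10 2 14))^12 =(0 9 10)(2 5 7)(3 13 14)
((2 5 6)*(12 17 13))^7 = (2 5 6)(12 17 13)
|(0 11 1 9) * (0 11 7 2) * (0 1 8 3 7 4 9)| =|(0 4 9 11 8 3 7 2 1)| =9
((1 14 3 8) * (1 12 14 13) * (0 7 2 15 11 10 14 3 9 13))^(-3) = (0 9 11 7 13 10 2 1 14 15)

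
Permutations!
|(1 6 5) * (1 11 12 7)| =|(1 6 5 11 12 7)| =6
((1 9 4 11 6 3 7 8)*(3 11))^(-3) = ((1 9 4 3 7 8)(6 11))^(-3) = (1 3)(4 8)(6 11)(7 9)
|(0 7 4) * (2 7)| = 4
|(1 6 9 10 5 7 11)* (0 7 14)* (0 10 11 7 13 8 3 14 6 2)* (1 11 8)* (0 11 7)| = 42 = |(0 13 1 2 11 7)(3 14 10 5 6 9 8)|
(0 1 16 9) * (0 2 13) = [1, 16, 13, 3, 4, 5, 6, 7, 8, 2, 10, 11, 12, 0, 14, 15, 9] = (0 1 16 9 2 13)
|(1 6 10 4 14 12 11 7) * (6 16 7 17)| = 21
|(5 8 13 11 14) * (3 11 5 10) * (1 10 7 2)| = 21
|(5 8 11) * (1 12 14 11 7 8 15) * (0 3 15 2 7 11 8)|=11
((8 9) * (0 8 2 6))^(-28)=(0 9 6 8 2)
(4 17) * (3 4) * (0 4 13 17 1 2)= (0 4 1 2)(3 13 17)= [4, 2, 0, 13, 1, 5, 6, 7, 8, 9, 10, 11, 12, 17, 14, 15, 16, 3]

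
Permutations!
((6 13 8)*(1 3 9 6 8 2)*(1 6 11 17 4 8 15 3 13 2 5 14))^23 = (1 14 5 13)(2 6)(3 11 4 15 9 17 8)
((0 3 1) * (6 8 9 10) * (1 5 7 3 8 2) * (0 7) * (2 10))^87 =((0 8 9 2 1 7 3 5)(6 10))^87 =(0 5 3 7 1 2 9 8)(6 10)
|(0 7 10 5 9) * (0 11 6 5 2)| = 4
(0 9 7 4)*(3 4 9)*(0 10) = (0 3 4 10)(7 9) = [3, 1, 2, 4, 10, 5, 6, 9, 8, 7, 0]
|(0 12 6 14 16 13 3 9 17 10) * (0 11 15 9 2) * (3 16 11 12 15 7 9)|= |(0 15 3 2)(6 14 11 7 9 17 10 12)(13 16)|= 8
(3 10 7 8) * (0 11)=[11, 1, 2, 10, 4, 5, 6, 8, 3, 9, 7, 0]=(0 11)(3 10 7 8)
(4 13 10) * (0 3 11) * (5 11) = (0 3 5 11)(4 13 10) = [3, 1, 2, 5, 13, 11, 6, 7, 8, 9, 4, 0, 12, 10]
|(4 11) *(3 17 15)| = 6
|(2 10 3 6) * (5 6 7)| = |(2 10 3 7 5 6)| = 6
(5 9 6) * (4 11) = (4 11)(5 9 6) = [0, 1, 2, 3, 11, 9, 5, 7, 8, 6, 10, 4]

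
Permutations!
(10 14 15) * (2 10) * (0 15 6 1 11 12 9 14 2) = [15, 11, 10, 3, 4, 5, 1, 7, 8, 14, 2, 12, 9, 13, 6, 0] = (0 15)(1 11 12 9 14 6)(2 10)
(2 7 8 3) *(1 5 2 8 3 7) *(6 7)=(1 5 2)(3 8 6 7)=[0, 5, 1, 8, 4, 2, 7, 3, 6]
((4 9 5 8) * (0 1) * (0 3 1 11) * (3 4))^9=((0 11)(1 4 9 5 8 3))^9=(0 11)(1 5)(3 9)(4 8)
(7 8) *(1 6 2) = (1 6 2)(7 8) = [0, 6, 1, 3, 4, 5, 2, 8, 7]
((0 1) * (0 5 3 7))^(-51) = (0 7 3 5 1) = ((0 1 5 3 7))^(-51)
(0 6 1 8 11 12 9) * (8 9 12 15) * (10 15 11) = [6, 9, 2, 3, 4, 5, 1, 7, 10, 0, 15, 11, 12, 13, 14, 8] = (0 6 1 9)(8 10 15)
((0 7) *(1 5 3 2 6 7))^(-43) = (0 7 6 2 3 5 1)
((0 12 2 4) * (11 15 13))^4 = (11 15 13)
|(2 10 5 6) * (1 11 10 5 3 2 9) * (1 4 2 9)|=9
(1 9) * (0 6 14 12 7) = (0 6 14 12 7)(1 9) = [6, 9, 2, 3, 4, 5, 14, 0, 8, 1, 10, 11, 7, 13, 12]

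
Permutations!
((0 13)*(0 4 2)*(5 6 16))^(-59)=(0 13 4 2)(5 6 16)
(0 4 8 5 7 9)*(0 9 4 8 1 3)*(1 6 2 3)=(9)(0 8 5 7 4 6 2 3)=[8, 1, 3, 0, 6, 7, 2, 4, 5, 9]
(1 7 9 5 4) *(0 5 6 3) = (0 5 4 1 7 9 6 3) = [5, 7, 2, 0, 1, 4, 3, 9, 8, 6]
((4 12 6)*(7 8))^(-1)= (4 6 12)(7 8)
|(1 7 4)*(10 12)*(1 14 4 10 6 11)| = |(1 7 10 12 6 11)(4 14)| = 6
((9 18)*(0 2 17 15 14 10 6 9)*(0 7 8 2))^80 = ((2 17 15 14 10 6 9 18 7 8))^80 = (18)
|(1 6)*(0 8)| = 2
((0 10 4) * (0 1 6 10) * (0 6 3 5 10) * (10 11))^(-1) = (0 6)(1 4 10 11 5 3)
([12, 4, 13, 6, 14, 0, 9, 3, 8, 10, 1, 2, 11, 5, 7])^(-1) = (0 5 13 2 11 12)(1 10 9 6 3 7 14 4)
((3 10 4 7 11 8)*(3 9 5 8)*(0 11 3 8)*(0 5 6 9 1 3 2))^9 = ((0 11 8 1 3 10 4 7 2)(6 9))^9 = (11)(6 9)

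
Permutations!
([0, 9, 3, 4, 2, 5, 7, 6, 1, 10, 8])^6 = [0, 10, 2, 3, 4, 5, 6, 7, 9, 8, 1]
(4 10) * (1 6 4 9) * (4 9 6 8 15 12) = (1 8 15 12 4 10 6 9) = [0, 8, 2, 3, 10, 5, 9, 7, 15, 1, 6, 11, 4, 13, 14, 12]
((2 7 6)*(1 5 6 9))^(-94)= ((1 5 6 2 7 9))^(-94)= (1 6 7)(2 9 5)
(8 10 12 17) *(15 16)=(8 10 12 17)(15 16)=[0, 1, 2, 3, 4, 5, 6, 7, 10, 9, 12, 11, 17, 13, 14, 16, 15, 8]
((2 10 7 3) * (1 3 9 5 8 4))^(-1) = (1 4 8 5 9 7 10 2 3)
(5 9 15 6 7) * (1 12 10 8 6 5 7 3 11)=(1 12 10 8 6 3 11)(5 9 15)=[0, 12, 2, 11, 4, 9, 3, 7, 6, 15, 8, 1, 10, 13, 14, 5]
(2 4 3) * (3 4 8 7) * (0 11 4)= [11, 1, 8, 2, 0, 5, 6, 3, 7, 9, 10, 4]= (0 11 4)(2 8 7 3)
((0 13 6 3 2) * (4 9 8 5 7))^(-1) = (0 2 3 6 13)(4 7 5 8 9)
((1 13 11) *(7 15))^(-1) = ((1 13 11)(7 15))^(-1) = (1 11 13)(7 15)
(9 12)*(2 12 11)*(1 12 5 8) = (1 12 9 11 2 5 8) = [0, 12, 5, 3, 4, 8, 6, 7, 1, 11, 10, 2, 9]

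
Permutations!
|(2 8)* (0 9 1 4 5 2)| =7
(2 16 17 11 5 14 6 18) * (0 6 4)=(0 6 18 2 16 17 11 5 14 4)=[6, 1, 16, 3, 0, 14, 18, 7, 8, 9, 10, 5, 12, 13, 4, 15, 17, 11, 2]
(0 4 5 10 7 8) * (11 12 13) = (0 4 5 10 7 8)(11 12 13) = [4, 1, 2, 3, 5, 10, 6, 8, 0, 9, 7, 12, 13, 11]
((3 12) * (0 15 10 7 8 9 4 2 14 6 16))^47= ((0 15 10 7 8 9 4 2 14 6 16)(3 12))^47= (0 7 4 6 15 8 2 16 10 9 14)(3 12)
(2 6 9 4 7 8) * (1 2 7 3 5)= (1 2 6 9 4 3 5)(7 8)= [0, 2, 6, 5, 3, 1, 9, 8, 7, 4]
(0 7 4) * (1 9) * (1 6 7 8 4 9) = (0 8 4)(6 7 9) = [8, 1, 2, 3, 0, 5, 7, 9, 4, 6]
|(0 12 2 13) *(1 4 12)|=|(0 1 4 12 2 13)|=6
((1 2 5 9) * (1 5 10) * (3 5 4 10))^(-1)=((1 2 3 5 9 4 10))^(-1)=(1 10 4 9 5 3 2)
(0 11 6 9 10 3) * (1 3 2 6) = [11, 3, 6, 0, 4, 5, 9, 7, 8, 10, 2, 1] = (0 11 1 3)(2 6 9 10)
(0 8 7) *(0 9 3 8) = (3 8 7 9) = [0, 1, 2, 8, 4, 5, 6, 9, 7, 3]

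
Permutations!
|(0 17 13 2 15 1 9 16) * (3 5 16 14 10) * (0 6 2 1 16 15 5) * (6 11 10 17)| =45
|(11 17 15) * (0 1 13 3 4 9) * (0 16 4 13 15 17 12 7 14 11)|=|(17)(0 1 15)(3 13)(4 9 16)(7 14 11 12)|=12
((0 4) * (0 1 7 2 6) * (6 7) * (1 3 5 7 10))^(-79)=((0 4 3 5 7 2 10 1 6))^(-79)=(0 3 7 10 6 4 5 2 1)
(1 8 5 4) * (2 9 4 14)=[0, 8, 9, 3, 1, 14, 6, 7, 5, 4, 10, 11, 12, 13, 2]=(1 8 5 14 2 9 4)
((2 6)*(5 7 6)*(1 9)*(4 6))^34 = ((1 9)(2 5 7 4 6))^34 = (9)(2 6 4 7 5)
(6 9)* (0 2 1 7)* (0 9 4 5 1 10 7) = [2, 0, 10, 3, 5, 1, 4, 9, 8, 6, 7] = (0 2 10 7 9 6 4 5 1)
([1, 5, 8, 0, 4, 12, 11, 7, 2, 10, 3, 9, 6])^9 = [0, 1, 8, 3, 4, 5, 6, 7, 2, 9, 10, 11, 12]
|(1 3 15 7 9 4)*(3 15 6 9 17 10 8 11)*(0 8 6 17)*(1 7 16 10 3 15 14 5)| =|(0 8 11 15 16 10 6 9 4 7)(1 14 5)(3 17)| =30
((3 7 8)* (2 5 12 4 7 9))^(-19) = (2 8 12 9 7 5 3 4)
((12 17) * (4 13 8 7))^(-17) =((4 13 8 7)(12 17))^(-17) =(4 7 8 13)(12 17)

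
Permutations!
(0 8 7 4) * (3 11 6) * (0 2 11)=(0 8 7 4 2 11 6 3)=[8, 1, 11, 0, 2, 5, 3, 4, 7, 9, 10, 6]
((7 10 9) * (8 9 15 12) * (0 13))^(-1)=(0 13)(7 9 8 12 15 10)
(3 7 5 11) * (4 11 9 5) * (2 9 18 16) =(2 9 5 18 16)(3 7 4 11) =[0, 1, 9, 7, 11, 18, 6, 4, 8, 5, 10, 3, 12, 13, 14, 15, 2, 17, 16]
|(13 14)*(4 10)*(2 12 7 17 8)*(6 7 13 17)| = |(2 12 13 14 17 8)(4 10)(6 7)| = 6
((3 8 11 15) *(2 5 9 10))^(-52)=((2 5 9 10)(3 8 11 15))^(-52)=(15)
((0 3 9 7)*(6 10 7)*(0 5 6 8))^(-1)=(0 8 9 3)(5 7 10 6)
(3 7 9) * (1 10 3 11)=(1 10 3 7 9 11)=[0, 10, 2, 7, 4, 5, 6, 9, 8, 11, 3, 1]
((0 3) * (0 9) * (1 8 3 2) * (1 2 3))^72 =(9)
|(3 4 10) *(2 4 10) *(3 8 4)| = |(2 3 10 8 4)| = 5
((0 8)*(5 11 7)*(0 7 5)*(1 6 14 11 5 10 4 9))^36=(1 6 14 11 10 4 9)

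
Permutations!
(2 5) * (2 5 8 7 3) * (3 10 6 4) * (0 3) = (0 3 2 8 7 10 6 4) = [3, 1, 8, 2, 0, 5, 4, 10, 7, 9, 6]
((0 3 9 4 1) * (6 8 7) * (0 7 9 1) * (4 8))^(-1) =(0 4 6 7 1 3)(8 9)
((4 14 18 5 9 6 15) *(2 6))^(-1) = (2 9 5 18 14 4 15 6)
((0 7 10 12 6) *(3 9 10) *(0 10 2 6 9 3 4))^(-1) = ((0 7 4)(2 6 10 12 9))^(-1) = (0 4 7)(2 9 12 10 6)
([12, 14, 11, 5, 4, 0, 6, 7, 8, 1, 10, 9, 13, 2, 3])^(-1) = (0 5 3 14 1 9 11 2 13 12)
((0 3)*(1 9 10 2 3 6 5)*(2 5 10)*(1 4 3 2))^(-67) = ((0 6 10 5 4 3)(1 9))^(-67) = (0 3 4 5 10 6)(1 9)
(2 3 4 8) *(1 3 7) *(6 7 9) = (1 3 4 8 2 9 6 7) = [0, 3, 9, 4, 8, 5, 7, 1, 2, 6]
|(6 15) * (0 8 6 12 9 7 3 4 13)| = |(0 8 6 15 12 9 7 3 4 13)| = 10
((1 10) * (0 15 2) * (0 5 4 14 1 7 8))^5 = ((0 15 2 5 4 14 1 10 7 8))^5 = (0 14)(1 15)(2 10)(4 8)(5 7)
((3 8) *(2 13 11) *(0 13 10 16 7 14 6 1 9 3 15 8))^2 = (0 11 10 7 6 9)(1 3 13 2 16 14)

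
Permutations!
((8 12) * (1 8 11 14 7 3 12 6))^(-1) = (1 6 8)(3 7 14 11 12)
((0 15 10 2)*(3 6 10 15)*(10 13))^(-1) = (15)(0 2 10 13 6 3)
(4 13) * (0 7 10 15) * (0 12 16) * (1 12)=(0 7 10 15 1 12 16)(4 13)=[7, 12, 2, 3, 13, 5, 6, 10, 8, 9, 15, 11, 16, 4, 14, 1, 0]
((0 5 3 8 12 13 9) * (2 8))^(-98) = (0 13 8 3)(2 5 9 12)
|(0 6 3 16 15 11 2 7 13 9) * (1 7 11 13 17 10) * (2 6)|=36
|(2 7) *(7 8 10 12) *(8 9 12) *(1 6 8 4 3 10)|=|(1 6 8)(2 9 12 7)(3 10 4)|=12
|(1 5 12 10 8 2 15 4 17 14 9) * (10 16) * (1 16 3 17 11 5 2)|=14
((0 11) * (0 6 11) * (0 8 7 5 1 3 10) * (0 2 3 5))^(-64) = (11)(0 7 8)(2 10 3)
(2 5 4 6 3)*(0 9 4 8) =(0 9 4 6 3 2 5 8) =[9, 1, 5, 2, 6, 8, 3, 7, 0, 4]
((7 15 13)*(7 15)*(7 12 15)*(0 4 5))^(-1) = ((0 4 5)(7 12 15 13))^(-1) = (0 5 4)(7 13 15 12)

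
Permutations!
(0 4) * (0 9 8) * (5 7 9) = (0 4 5 7 9 8) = [4, 1, 2, 3, 5, 7, 6, 9, 0, 8]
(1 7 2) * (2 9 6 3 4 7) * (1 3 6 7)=(1 2 3 4)(7 9)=[0, 2, 3, 4, 1, 5, 6, 9, 8, 7]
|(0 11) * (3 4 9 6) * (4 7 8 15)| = |(0 11)(3 7 8 15 4 9 6)| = 14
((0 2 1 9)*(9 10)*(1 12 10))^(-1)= ((0 2 12 10 9))^(-1)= (0 9 10 12 2)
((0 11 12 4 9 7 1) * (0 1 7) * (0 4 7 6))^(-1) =(0 6 7 12 11)(4 9)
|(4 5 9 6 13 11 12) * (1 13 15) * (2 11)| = 10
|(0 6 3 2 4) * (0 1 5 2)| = |(0 6 3)(1 5 2 4)| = 12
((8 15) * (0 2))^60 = (15)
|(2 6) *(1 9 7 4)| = 4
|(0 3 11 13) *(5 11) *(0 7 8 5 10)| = 15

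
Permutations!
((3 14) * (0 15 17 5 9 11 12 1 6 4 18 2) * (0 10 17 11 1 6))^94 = ((0 15 11 12 6 4 18 2 10 17 5 9 1)(3 14))^94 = (0 12 18 17 1 11 4 10 9 15 6 2 5)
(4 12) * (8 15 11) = (4 12)(8 15 11) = [0, 1, 2, 3, 12, 5, 6, 7, 15, 9, 10, 8, 4, 13, 14, 11]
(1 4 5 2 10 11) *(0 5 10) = (0 5 2)(1 4 10 11) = [5, 4, 0, 3, 10, 2, 6, 7, 8, 9, 11, 1]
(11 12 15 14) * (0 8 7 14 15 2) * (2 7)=(15)(0 8 2)(7 14 11 12)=[8, 1, 0, 3, 4, 5, 6, 14, 2, 9, 10, 12, 7, 13, 11, 15]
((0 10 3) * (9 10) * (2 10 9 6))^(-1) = ((0 6 2 10 3))^(-1) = (0 3 10 2 6)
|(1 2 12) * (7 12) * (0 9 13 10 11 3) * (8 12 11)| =11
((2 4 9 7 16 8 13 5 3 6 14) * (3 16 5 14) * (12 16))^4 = (2 5 13 9 16)(4 12 14 7 8)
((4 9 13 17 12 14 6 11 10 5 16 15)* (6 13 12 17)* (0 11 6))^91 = ((17)(0 11 10 5 16 15 4 9 12 14 13))^91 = (17)(0 5 4 14 11 16 9 13 10 15 12)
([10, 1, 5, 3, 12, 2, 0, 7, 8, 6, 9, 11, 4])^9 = [10, 1, 5, 3, 12, 2, 0, 7, 8, 6, 9, 11, 4]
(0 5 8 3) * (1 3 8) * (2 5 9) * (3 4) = (0 9 2 5 1 4 3) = [9, 4, 5, 0, 3, 1, 6, 7, 8, 2]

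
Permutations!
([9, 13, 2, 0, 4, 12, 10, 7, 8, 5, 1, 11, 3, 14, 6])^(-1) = [3, 10, 2, 12, 4, 9, 14, 7, 8, 0, 6, 11, 5, 1, 13]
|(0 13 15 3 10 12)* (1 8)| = 6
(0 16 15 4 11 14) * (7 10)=(0 16 15 4 11 14)(7 10)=[16, 1, 2, 3, 11, 5, 6, 10, 8, 9, 7, 14, 12, 13, 0, 4, 15]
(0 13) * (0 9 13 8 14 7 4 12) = (0 8 14 7 4 12)(9 13) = [8, 1, 2, 3, 12, 5, 6, 4, 14, 13, 10, 11, 0, 9, 7]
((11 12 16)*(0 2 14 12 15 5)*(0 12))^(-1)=((0 2 14)(5 12 16 11 15))^(-1)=(0 14 2)(5 15 11 16 12)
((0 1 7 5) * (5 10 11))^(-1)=((0 1 7 10 11 5))^(-1)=(0 5 11 10 7 1)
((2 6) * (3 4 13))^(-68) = (3 4 13)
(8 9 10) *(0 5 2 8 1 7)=(0 5 2 8 9 10 1 7)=[5, 7, 8, 3, 4, 2, 6, 0, 9, 10, 1]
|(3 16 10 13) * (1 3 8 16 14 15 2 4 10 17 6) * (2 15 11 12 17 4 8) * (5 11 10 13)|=45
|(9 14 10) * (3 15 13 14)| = |(3 15 13 14 10 9)| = 6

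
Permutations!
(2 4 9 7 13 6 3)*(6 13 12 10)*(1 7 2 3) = (13)(1 7 12 10 6)(2 4 9) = [0, 7, 4, 3, 9, 5, 1, 12, 8, 2, 6, 11, 10, 13]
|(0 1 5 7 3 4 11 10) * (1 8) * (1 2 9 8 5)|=21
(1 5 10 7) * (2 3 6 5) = [0, 2, 3, 6, 4, 10, 5, 1, 8, 9, 7] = (1 2 3 6 5 10 7)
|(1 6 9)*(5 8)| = 6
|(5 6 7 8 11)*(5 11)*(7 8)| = |(11)(5 6 8)| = 3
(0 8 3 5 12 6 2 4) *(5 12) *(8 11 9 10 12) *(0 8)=(0 11 9 10 12 6 2 4 8 3)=[11, 1, 4, 0, 8, 5, 2, 7, 3, 10, 12, 9, 6]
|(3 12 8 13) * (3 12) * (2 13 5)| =5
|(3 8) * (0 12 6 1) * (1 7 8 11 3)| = 6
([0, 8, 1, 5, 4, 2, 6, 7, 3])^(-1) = (1 2 5 3 8)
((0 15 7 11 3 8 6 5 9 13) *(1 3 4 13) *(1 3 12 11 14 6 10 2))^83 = (0 14 9 10 12 13 7 5 8 1 4 15 6 3 2 11)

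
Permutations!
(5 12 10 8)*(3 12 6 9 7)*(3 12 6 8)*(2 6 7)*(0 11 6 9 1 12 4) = (0 11 6 1 12 10 3 7 4)(2 9)(5 8) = [11, 12, 9, 7, 0, 8, 1, 4, 5, 2, 3, 6, 10]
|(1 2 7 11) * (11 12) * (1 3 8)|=|(1 2 7 12 11 3 8)|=7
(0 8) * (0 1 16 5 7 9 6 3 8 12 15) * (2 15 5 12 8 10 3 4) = (0 8 1 16 12 5 7 9 6 4 2 15)(3 10) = [8, 16, 15, 10, 2, 7, 4, 9, 1, 6, 3, 11, 5, 13, 14, 0, 12]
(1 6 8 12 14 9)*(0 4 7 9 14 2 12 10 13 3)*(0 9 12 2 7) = (14)(0 4)(1 6 8 10 13 3 9)(7 12) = [4, 6, 2, 9, 0, 5, 8, 12, 10, 1, 13, 11, 7, 3, 14]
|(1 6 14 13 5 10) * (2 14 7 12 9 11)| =|(1 6 7 12 9 11 2 14 13 5 10)| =11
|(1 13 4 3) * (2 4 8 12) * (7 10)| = 14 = |(1 13 8 12 2 4 3)(7 10)|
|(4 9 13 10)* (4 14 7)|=|(4 9 13 10 14 7)|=6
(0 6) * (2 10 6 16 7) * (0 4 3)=[16, 1, 10, 0, 3, 5, 4, 2, 8, 9, 6, 11, 12, 13, 14, 15, 7]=(0 16 7 2 10 6 4 3)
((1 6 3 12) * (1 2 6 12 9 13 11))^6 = (1 13 3 2)(6 12 11 9)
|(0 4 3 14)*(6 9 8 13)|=|(0 4 3 14)(6 9 8 13)|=4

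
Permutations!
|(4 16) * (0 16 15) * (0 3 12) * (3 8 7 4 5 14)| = |(0 16 5 14 3 12)(4 15 8 7)| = 12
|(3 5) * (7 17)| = 2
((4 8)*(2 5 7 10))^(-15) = ((2 5 7 10)(4 8))^(-15) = (2 5 7 10)(4 8)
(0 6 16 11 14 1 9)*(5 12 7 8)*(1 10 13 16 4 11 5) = (0 6 4 11 14 10 13 16 5 12 7 8 1 9) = [6, 9, 2, 3, 11, 12, 4, 8, 1, 0, 13, 14, 7, 16, 10, 15, 5]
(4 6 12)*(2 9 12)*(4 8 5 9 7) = [0, 1, 7, 3, 6, 9, 2, 4, 5, 12, 10, 11, 8] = (2 7 4 6)(5 9 12 8)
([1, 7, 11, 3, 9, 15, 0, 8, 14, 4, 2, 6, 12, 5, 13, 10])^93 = [2, 11, 5, 3, 9, 8, 10, 6, 0, 4, 13, 15, 12, 7, 1, 14]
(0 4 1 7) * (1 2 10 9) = (0 4 2 10 9 1 7) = [4, 7, 10, 3, 2, 5, 6, 0, 8, 1, 9]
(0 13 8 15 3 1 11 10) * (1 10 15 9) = (0 13 8 9 1 11 15 3 10) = [13, 11, 2, 10, 4, 5, 6, 7, 9, 1, 0, 15, 12, 8, 14, 3]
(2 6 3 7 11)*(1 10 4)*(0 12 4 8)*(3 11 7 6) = (0 12 4 1 10 8)(2 3 6 11) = [12, 10, 3, 6, 1, 5, 11, 7, 0, 9, 8, 2, 4]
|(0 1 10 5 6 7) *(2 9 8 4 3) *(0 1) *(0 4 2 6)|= 24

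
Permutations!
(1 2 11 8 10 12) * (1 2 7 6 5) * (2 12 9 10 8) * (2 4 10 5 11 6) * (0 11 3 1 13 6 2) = (0 11 4 10 9 5 13 6 3 1 7) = [11, 7, 2, 1, 10, 13, 3, 0, 8, 5, 9, 4, 12, 6]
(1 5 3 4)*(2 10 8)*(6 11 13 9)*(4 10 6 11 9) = (1 5 3 10 8 2 6 9 11 13 4) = [0, 5, 6, 10, 1, 3, 9, 7, 2, 11, 8, 13, 12, 4]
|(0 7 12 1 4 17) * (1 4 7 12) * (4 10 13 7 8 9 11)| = |(0 12 10 13 7 1 8 9 11 4 17)| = 11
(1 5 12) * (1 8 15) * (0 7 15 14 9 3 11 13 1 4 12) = (0 7 15 4 12 8 14 9 3 11 13 1 5) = [7, 5, 2, 11, 12, 0, 6, 15, 14, 3, 10, 13, 8, 1, 9, 4]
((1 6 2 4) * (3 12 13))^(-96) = (13) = ((1 6 2 4)(3 12 13))^(-96)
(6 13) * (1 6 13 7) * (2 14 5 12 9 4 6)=(1 2 14 5 12 9 4 6 7)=[0, 2, 14, 3, 6, 12, 7, 1, 8, 4, 10, 11, 9, 13, 5]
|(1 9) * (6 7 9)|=|(1 6 7 9)|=4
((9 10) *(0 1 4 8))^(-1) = ((0 1 4 8)(9 10))^(-1) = (0 8 4 1)(9 10)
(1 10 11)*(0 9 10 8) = (0 9 10 11 1 8) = [9, 8, 2, 3, 4, 5, 6, 7, 0, 10, 11, 1]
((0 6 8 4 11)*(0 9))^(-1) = ((0 6 8 4 11 9))^(-1) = (0 9 11 4 8 6)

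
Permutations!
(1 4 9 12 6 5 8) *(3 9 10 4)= (1 3 9 12 6 5 8)(4 10)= [0, 3, 2, 9, 10, 8, 5, 7, 1, 12, 4, 11, 6]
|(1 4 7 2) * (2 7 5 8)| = |(1 4 5 8 2)| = 5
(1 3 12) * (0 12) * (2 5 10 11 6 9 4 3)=(0 12 1 2 5 10 11 6 9 4 3)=[12, 2, 5, 0, 3, 10, 9, 7, 8, 4, 11, 6, 1]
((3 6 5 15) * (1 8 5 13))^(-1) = (1 13 6 3 15 5 8)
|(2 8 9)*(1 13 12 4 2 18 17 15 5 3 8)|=35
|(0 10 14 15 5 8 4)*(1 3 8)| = 9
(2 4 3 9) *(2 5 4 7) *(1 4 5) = (1 4 3 9)(2 7) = [0, 4, 7, 9, 3, 5, 6, 2, 8, 1]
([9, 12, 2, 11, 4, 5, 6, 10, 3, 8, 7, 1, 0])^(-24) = [11, 8, 2, 0, 4, 5, 6, 7, 12, 1, 10, 9, 3]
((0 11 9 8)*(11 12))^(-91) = (0 8 9 11 12)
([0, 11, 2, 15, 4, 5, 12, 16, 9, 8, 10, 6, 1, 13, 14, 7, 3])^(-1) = (1 12 6 11)(3 16 7 15)(8 9)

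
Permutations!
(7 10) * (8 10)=(7 8 10)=[0, 1, 2, 3, 4, 5, 6, 8, 10, 9, 7]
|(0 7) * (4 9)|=2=|(0 7)(4 9)|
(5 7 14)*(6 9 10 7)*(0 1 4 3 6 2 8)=(0 1 4 3 6 9 10 7 14 5 2 8)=[1, 4, 8, 6, 3, 2, 9, 14, 0, 10, 7, 11, 12, 13, 5]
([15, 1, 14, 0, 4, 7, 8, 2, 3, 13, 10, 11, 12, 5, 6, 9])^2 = (0 9 5 2 6 3 15 13 7 14 8)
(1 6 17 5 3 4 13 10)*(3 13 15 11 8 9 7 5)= (1 6 17 3 4 15 11 8 9 7 5 13 10)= [0, 6, 2, 4, 15, 13, 17, 5, 9, 7, 1, 8, 12, 10, 14, 11, 16, 3]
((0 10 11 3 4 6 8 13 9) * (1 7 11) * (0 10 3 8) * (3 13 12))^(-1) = (0 6 4 3 12 8 11 7 1 10 9 13)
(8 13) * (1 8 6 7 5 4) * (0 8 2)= (0 8 13 6 7 5 4 1 2)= [8, 2, 0, 3, 1, 4, 7, 5, 13, 9, 10, 11, 12, 6]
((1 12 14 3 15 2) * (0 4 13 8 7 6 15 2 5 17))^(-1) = (0 17 5 15 6 7 8 13 4)(1 2 3 14 12)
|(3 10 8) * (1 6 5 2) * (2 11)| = 15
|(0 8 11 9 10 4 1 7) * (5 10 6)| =|(0 8 11 9 6 5 10 4 1 7)| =10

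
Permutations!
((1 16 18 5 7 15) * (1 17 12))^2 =((1 16 18 5 7 15 17 12))^2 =(1 18 7 17)(5 15 12 16)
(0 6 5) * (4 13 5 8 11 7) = [6, 1, 2, 3, 13, 0, 8, 4, 11, 9, 10, 7, 12, 5] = (0 6 8 11 7 4 13 5)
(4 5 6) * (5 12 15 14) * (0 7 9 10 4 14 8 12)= (0 7 9 10 4)(5 6 14)(8 12 15)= [7, 1, 2, 3, 0, 6, 14, 9, 12, 10, 4, 11, 15, 13, 5, 8]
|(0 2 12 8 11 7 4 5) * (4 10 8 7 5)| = |(0 2 12 7 10 8 11 5)| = 8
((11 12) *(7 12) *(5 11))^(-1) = ((5 11 7 12))^(-1) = (5 12 7 11)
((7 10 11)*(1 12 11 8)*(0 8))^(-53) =(0 12 10 1 7 8 11)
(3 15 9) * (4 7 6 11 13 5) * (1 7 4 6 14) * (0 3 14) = (0 3 15 9 14 1 7)(5 6 11 13) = [3, 7, 2, 15, 4, 6, 11, 0, 8, 14, 10, 13, 12, 5, 1, 9]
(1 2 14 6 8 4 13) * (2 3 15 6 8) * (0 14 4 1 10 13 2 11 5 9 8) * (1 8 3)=[14, 1, 4, 15, 2, 9, 11, 7, 8, 3, 13, 5, 12, 10, 0, 6]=(0 14)(2 4)(3 15 6 11 5 9)(10 13)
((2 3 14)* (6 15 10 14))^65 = (2 14 10 15 6 3)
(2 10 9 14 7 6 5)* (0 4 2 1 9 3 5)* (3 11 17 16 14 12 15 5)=(0 4 2 10 11 17 16 14 7 6)(1 9 12 15 5)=[4, 9, 10, 3, 2, 1, 0, 6, 8, 12, 11, 17, 15, 13, 7, 5, 14, 16]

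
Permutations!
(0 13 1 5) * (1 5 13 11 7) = [11, 13, 2, 3, 4, 0, 6, 1, 8, 9, 10, 7, 12, 5] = (0 11 7 1 13 5)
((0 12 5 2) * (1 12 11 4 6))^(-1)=((0 11 4 6 1 12 5 2))^(-1)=(0 2 5 12 1 6 4 11)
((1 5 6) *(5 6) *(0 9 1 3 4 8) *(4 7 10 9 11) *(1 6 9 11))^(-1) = (0 8 4 11 10 7 3 6 9 1)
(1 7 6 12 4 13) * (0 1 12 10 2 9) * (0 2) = (0 1 7 6 10)(2 9)(4 13 12) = [1, 7, 9, 3, 13, 5, 10, 6, 8, 2, 0, 11, 4, 12]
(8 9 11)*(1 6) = (1 6)(8 9 11) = [0, 6, 2, 3, 4, 5, 1, 7, 9, 11, 10, 8]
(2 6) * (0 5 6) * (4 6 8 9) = [5, 1, 0, 3, 6, 8, 2, 7, 9, 4] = (0 5 8 9 4 6 2)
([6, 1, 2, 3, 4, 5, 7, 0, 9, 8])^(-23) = [6, 1, 2, 3, 4, 5, 7, 0, 9, 8]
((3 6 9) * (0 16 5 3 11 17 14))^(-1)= ((0 16 5 3 6 9 11 17 14))^(-1)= (0 14 17 11 9 6 3 5 16)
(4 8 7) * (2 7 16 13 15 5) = [0, 1, 7, 3, 8, 2, 6, 4, 16, 9, 10, 11, 12, 15, 14, 5, 13] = (2 7 4 8 16 13 15 5)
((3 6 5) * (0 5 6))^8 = (6)(0 3 5)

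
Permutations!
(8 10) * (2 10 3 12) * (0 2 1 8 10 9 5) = (0 2 9 5)(1 8 3 12) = [2, 8, 9, 12, 4, 0, 6, 7, 3, 5, 10, 11, 1]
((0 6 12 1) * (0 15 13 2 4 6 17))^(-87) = ((0 17)(1 15 13 2 4 6 12))^(-87) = (0 17)(1 4 15 6 13 12 2)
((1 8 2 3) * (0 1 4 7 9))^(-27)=(0 4 8 9 3 1 7 2)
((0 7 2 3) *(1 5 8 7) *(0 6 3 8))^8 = (0 5 1)(2 7 8) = ((0 1 5)(2 8 7)(3 6))^8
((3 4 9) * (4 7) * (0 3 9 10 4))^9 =((0 3 7)(4 10))^9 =(4 10)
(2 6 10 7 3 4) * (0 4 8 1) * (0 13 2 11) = (0 4 11)(1 13 2 6 10 7 3 8) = [4, 13, 6, 8, 11, 5, 10, 3, 1, 9, 7, 0, 12, 2]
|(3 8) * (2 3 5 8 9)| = |(2 3 9)(5 8)| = 6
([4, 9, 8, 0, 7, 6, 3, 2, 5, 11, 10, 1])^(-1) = (0 3 6 5 8 2 7 4)(1 11 9)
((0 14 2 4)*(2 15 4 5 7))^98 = (0 15)(2 7 5)(4 14)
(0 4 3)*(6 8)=[4, 1, 2, 0, 3, 5, 8, 7, 6]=(0 4 3)(6 8)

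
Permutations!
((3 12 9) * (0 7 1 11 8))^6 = ((0 7 1 11 8)(3 12 9))^6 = (12)(0 7 1 11 8)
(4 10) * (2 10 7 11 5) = (2 10 4 7 11 5) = [0, 1, 10, 3, 7, 2, 6, 11, 8, 9, 4, 5]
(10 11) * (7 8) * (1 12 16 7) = (1 12 16 7 8)(10 11) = [0, 12, 2, 3, 4, 5, 6, 8, 1, 9, 11, 10, 16, 13, 14, 15, 7]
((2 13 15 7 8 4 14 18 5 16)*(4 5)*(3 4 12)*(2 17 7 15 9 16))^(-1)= ((2 13 9 16 17 7 8 5)(3 4 14 18 12))^(-1)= (2 5 8 7 17 16 9 13)(3 12 18 14 4)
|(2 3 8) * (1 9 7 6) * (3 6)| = 7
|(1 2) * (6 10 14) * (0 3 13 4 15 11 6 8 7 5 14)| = 8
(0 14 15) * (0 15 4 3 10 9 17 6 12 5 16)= (0 14 4 3 10 9 17 6 12 5 16)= [14, 1, 2, 10, 3, 16, 12, 7, 8, 17, 9, 11, 5, 13, 4, 15, 0, 6]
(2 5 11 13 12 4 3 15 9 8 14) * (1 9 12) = (1 9 8 14 2 5 11 13)(3 15 12 4) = [0, 9, 5, 15, 3, 11, 6, 7, 14, 8, 10, 13, 4, 1, 2, 12]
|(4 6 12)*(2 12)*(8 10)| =4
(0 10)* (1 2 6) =[10, 2, 6, 3, 4, 5, 1, 7, 8, 9, 0] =(0 10)(1 2 6)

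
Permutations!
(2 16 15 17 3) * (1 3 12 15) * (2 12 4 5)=(1 3 12 15 17 4 5 2 16)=[0, 3, 16, 12, 5, 2, 6, 7, 8, 9, 10, 11, 15, 13, 14, 17, 1, 4]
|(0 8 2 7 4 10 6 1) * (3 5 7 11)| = 11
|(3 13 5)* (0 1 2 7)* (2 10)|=15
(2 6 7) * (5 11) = (2 6 7)(5 11) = [0, 1, 6, 3, 4, 11, 7, 2, 8, 9, 10, 5]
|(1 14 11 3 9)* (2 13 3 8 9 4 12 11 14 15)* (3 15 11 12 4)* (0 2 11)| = |(0 2 13 15 11 8 9 1)| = 8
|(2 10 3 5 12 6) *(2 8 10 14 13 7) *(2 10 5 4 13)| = |(2 14)(3 4 13 7 10)(5 12 6 8)| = 20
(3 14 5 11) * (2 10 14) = [0, 1, 10, 2, 4, 11, 6, 7, 8, 9, 14, 3, 12, 13, 5] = (2 10 14 5 11 3)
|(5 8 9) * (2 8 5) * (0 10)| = |(0 10)(2 8 9)| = 6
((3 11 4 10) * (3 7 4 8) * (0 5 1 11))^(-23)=(0 5 1 11 8 3)(4 10 7)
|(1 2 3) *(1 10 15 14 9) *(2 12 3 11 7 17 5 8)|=42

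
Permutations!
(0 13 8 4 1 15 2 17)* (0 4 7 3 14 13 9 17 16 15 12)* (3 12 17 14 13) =[9, 17, 16, 13, 1, 5, 6, 12, 7, 14, 10, 11, 0, 8, 3, 2, 15, 4] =(0 9 14 3 13 8 7 12)(1 17 4)(2 16 15)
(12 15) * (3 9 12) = (3 9 12 15) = [0, 1, 2, 9, 4, 5, 6, 7, 8, 12, 10, 11, 15, 13, 14, 3]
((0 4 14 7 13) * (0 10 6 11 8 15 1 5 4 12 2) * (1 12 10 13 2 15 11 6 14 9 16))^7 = (0 14 2 10 7)(1 4 16 5 9)(8 11)(12 15)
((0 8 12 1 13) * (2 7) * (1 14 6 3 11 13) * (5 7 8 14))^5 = (0 13 11 3 6 14)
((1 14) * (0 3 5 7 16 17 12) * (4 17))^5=(0 4 5 12 16 3 17 7)(1 14)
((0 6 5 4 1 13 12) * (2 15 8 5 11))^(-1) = ((0 6 11 2 15 8 5 4 1 13 12))^(-1) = (0 12 13 1 4 5 8 15 2 11 6)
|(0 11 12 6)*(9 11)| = 5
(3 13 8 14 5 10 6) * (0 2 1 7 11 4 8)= (0 2 1 7 11 4 8 14 5 10 6 3 13)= [2, 7, 1, 13, 8, 10, 3, 11, 14, 9, 6, 4, 12, 0, 5]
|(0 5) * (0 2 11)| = |(0 5 2 11)| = 4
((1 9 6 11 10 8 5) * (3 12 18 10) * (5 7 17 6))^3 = (3 10 17)(6 12 8)(7 11 18)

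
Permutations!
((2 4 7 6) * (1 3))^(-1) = ((1 3)(2 4 7 6))^(-1) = (1 3)(2 6 7 4)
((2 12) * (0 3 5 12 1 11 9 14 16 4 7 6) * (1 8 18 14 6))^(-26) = ((0 3 5 12 2 8 18 14 16 4 7 1 11 9 6))^(-26) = (0 2 16 11 3 8 4 9 5 18 7 6 12 14 1)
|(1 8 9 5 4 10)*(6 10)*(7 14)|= 14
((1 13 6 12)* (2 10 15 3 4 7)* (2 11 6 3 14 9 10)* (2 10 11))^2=(1 3 7 10 14 11 12 13 4 2 15 9 6)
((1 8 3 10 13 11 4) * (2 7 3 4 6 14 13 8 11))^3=(1 14 7 8 11 13 3 4 6 2 10)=((1 11 6 14 13 2 7 3 10 8 4))^3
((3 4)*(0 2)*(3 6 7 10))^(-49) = ((0 2)(3 4 6 7 10))^(-49) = (0 2)(3 4 6 7 10)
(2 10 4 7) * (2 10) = [0, 1, 2, 3, 7, 5, 6, 10, 8, 9, 4] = (4 7 10)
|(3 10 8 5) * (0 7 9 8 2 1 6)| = 10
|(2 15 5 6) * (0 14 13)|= |(0 14 13)(2 15 5 6)|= 12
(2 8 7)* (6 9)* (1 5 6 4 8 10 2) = (1 5 6 9 4 8 7)(2 10) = [0, 5, 10, 3, 8, 6, 9, 1, 7, 4, 2]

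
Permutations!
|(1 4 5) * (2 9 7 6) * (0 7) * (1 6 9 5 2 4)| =|(0 7 9)(2 5 6 4)| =12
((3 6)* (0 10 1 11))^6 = (0 1)(10 11)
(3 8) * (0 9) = (0 9)(3 8) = [9, 1, 2, 8, 4, 5, 6, 7, 3, 0]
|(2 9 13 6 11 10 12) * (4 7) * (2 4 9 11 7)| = 20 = |(2 11 10 12 4)(6 7 9 13)|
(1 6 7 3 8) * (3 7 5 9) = (1 6 5 9 3 8) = [0, 6, 2, 8, 4, 9, 5, 7, 1, 3]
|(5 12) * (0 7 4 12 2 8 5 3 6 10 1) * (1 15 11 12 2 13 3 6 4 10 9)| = |(0 7 10 15 11 12 6 9 1)(2 8 5 13 3 4)| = 18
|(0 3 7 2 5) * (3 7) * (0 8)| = |(0 7 2 5 8)| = 5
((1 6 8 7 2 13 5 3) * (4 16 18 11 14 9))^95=(1 3 5 13 2 7 8 6)(4 9 14 11 18 16)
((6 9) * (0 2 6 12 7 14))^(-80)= ((0 2 6 9 12 7 14))^(-80)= (0 12 2 7 6 14 9)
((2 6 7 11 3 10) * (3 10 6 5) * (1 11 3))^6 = ((1 11 10 2 5)(3 6 7))^6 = (1 11 10 2 5)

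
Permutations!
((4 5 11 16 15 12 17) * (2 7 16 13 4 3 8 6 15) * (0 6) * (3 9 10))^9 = ((0 6 15 12 17 9 10 3 8)(2 7 16)(4 5 11 13))^9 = (17)(4 5 11 13)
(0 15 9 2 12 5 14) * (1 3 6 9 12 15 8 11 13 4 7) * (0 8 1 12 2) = (0 1 3 6 9)(2 15)(4 7 12 5 14 8 11 13) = [1, 3, 15, 6, 7, 14, 9, 12, 11, 0, 10, 13, 5, 4, 8, 2]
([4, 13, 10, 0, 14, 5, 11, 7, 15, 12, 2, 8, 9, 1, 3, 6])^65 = [4, 13, 10, 0, 14, 5, 11, 7, 15, 12, 2, 8, 9, 1, 3, 6]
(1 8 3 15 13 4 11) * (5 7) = (1 8 3 15 13 4 11)(5 7) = [0, 8, 2, 15, 11, 7, 6, 5, 3, 9, 10, 1, 12, 4, 14, 13]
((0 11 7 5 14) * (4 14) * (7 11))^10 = (14)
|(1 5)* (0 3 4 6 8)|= 10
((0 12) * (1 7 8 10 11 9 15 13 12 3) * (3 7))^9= (15)(1 3)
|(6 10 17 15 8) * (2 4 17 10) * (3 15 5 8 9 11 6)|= 10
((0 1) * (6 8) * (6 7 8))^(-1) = (0 1)(7 8)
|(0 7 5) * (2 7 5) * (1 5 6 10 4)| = 6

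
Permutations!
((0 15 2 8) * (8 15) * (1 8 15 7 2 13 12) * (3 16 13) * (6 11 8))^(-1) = (0 8 11 6 1 12 13 16 3 15)(2 7)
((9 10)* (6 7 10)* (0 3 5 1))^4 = (10)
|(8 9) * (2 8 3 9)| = 2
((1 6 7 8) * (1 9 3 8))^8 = (1 7 6)(3 9 8)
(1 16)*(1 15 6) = (1 16 15 6) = [0, 16, 2, 3, 4, 5, 1, 7, 8, 9, 10, 11, 12, 13, 14, 6, 15]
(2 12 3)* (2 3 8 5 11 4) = (2 12 8 5 11 4) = [0, 1, 12, 3, 2, 11, 6, 7, 5, 9, 10, 4, 8]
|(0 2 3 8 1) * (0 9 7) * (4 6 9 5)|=10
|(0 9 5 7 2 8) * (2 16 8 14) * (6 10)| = |(0 9 5 7 16 8)(2 14)(6 10)| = 6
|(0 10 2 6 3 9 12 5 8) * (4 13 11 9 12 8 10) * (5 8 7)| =13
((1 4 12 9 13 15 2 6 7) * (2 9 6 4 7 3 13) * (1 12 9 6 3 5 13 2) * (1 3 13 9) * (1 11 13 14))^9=(15)(1 7 12 14)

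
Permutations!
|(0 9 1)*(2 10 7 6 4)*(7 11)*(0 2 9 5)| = |(0 5)(1 2 10 11 7 6 4 9)| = 8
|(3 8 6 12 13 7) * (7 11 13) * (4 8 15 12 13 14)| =12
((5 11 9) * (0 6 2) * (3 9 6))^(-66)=(0 11 3 6 9 2 5)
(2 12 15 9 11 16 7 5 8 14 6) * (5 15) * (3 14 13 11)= (2 12 5 8 13 11 16 7 15 9 3 14 6)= [0, 1, 12, 14, 4, 8, 2, 15, 13, 3, 10, 16, 5, 11, 6, 9, 7]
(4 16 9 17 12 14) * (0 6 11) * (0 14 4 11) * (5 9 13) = (0 6)(4 16 13 5 9 17 12)(11 14) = [6, 1, 2, 3, 16, 9, 0, 7, 8, 17, 10, 14, 4, 5, 11, 15, 13, 12]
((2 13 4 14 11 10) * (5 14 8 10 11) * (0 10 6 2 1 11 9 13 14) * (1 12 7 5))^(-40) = (1 8 11 6 9 2 13 14 4)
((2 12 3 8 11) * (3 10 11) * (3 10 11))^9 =(12)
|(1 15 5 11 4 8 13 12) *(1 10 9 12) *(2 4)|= 24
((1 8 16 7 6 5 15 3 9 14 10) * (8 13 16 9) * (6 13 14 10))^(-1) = ((1 14 6 5 15 3 8 9 10)(7 13 16))^(-1) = (1 10 9 8 3 15 5 6 14)(7 16 13)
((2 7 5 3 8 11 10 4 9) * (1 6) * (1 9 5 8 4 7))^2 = (1 9)(2 6)(3 5 4)(7 11)(8 10)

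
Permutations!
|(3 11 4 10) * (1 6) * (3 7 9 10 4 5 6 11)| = |(1 11 5 6)(7 9 10)| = 12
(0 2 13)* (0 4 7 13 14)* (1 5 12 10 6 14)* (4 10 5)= (0 2 1 4 7 13 10 6 14)(5 12)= [2, 4, 1, 3, 7, 12, 14, 13, 8, 9, 6, 11, 5, 10, 0]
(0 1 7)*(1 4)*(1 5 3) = (0 4 5 3 1 7) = [4, 7, 2, 1, 5, 3, 6, 0]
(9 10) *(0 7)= (0 7)(9 10)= [7, 1, 2, 3, 4, 5, 6, 0, 8, 10, 9]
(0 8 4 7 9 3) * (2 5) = [8, 1, 5, 0, 7, 2, 6, 9, 4, 3] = (0 8 4 7 9 3)(2 5)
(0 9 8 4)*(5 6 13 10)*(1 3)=(0 9 8 4)(1 3)(5 6 13 10)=[9, 3, 2, 1, 0, 6, 13, 7, 4, 8, 5, 11, 12, 10]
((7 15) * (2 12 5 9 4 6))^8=((2 12 5 9 4 6)(7 15))^8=(15)(2 5 4)(6 12 9)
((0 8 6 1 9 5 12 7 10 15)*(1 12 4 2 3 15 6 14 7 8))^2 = (0 9 4 3)(1 5 2 15)(6 8 7)(10 12 14)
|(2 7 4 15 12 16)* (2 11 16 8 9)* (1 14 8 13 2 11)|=6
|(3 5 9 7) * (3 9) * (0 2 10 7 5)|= 7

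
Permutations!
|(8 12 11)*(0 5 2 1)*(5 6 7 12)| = 9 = |(0 6 7 12 11 8 5 2 1)|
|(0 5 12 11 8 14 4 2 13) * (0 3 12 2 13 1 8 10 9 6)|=|(0 5 2 1 8 14 4 13 3 12 11 10 9 6)|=14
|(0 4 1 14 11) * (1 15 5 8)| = |(0 4 15 5 8 1 14 11)| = 8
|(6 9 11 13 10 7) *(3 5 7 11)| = |(3 5 7 6 9)(10 11 13)| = 15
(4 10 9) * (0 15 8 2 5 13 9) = [15, 1, 5, 3, 10, 13, 6, 7, 2, 4, 0, 11, 12, 9, 14, 8] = (0 15 8 2 5 13 9 4 10)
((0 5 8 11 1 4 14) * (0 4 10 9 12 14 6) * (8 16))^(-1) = ((0 5 16 8 11 1 10 9 12 14 4 6))^(-1) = (0 6 4 14 12 9 10 1 11 8 16 5)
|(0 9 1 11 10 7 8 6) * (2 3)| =8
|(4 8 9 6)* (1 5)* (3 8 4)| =4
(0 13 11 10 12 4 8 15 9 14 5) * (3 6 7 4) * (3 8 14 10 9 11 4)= (0 13 4 14 5)(3 6 7)(8 15 11 9 10 12)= [13, 1, 2, 6, 14, 0, 7, 3, 15, 10, 12, 9, 8, 4, 5, 11]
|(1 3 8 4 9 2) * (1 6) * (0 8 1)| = 6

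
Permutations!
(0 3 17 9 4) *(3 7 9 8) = (0 7 9 4)(3 17 8) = [7, 1, 2, 17, 0, 5, 6, 9, 3, 4, 10, 11, 12, 13, 14, 15, 16, 8]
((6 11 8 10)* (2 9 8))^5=((2 9 8 10 6 11))^5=(2 11 6 10 8 9)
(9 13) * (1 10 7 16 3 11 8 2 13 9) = (1 10 7 16 3 11 8 2 13) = [0, 10, 13, 11, 4, 5, 6, 16, 2, 9, 7, 8, 12, 1, 14, 15, 3]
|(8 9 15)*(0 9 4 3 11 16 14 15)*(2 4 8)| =|(0 9)(2 4 3 11 16 14 15)| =14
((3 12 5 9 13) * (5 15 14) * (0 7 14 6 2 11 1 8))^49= ((0 7 14 5 9 13 3 12 15 6 2 11 1 8))^49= (0 12)(1 13)(2 5)(3 8)(6 14)(7 15)(9 11)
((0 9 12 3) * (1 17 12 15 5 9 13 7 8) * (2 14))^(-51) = ((0 13 7 8 1 17 12 3)(2 14)(5 9 15))^(-51) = (0 17 7 3 1 13 12 8)(2 14)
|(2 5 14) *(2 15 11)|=5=|(2 5 14 15 11)|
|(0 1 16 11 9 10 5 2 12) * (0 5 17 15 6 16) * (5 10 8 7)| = |(0 1)(2 12 10 17 15 6 16 11 9 8 7 5)| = 12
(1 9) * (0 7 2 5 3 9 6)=(0 7 2 5 3 9 1 6)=[7, 6, 5, 9, 4, 3, 0, 2, 8, 1]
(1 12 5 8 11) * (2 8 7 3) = [0, 12, 8, 2, 4, 7, 6, 3, 11, 9, 10, 1, 5] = (1 12 5 7 3 2 8 11)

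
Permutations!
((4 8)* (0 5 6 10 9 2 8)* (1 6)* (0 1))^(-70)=(10)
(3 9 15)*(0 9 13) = (0 9 15 3 13) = [9, 1, 2, 13, 4, 5, 6, 7, 8, 15, 10, 11, 12, 0, 14, 3]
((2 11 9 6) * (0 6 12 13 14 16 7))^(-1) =((0 6 2 11 9 12 13 14 16 7))^(-1) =(0 7 16 14 13 12 9 11 2 6)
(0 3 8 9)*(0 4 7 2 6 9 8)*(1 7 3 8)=[8, 7, 6, 0, 3, 5, 9, 2, 1, 4]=(0 8 1 7 2 6 9 4 3)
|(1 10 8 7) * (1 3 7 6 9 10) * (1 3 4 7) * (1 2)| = 12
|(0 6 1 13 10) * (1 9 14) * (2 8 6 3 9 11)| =|(0 3 9 14 1 13 10)(2 8 6 11)| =28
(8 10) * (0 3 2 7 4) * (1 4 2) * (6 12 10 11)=[3, 4, 7, 1, 0, 5, 12, 2, 11, 9, 8, 6, 10]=(0 3 1 4)(2 7)(6 12 10 8 11)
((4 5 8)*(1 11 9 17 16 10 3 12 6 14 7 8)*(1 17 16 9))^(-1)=(1 11)(3 10 16 9 17 5 4 8 7 14 6 12)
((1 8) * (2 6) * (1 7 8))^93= ((2 6)(7 8))^93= (2 6)(7 8)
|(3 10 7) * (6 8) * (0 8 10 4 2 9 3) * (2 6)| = 9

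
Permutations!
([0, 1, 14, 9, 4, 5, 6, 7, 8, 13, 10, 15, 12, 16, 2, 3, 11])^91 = (2 14)(3 9 13 16 11 15)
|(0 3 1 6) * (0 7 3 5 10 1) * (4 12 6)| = 9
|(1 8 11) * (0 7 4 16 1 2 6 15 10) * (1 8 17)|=|(0 7 4 16 8 11 2 6 15 10)(1 17)|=10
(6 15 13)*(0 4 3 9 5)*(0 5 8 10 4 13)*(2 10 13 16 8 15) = (0 16 8 13 6 2 10 4 3 9 15) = [16, 1, 10, 9, 3, 5, 2, 7, 13, 15, 4, 11, 12, 6, 14, 0, 8]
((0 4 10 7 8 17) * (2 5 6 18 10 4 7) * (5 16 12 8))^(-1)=((0 7 5 6 18 10 2 16 12 8 17))^(-1)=(0 17 8 12 16 2 10 18 6 5 7)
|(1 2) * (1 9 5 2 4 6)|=|(1 4 6)(2 9 5)|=3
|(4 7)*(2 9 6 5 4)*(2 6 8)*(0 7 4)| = 12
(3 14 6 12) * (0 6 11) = (0 6 12 3 14 11) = [6, 1, 2, 14, 4, 5, 12, 7, 8, 9, 10, 0, 3, 13, 11]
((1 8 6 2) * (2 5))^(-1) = (1 2 5 6 8)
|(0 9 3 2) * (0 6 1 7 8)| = 8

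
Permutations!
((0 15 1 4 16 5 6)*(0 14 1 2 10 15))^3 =(1 5)(4 6)(14 16)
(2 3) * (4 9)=(2 3)(4 9)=[0, 1, 3, 2, 9, 5, 6, 7, 8, 4]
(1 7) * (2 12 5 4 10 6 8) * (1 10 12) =(1 7 10 6 8 2)(4 12 5) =[0, 7, 1, 3, 12, 4, 8, 10, 2, 9, 6, 11, 5]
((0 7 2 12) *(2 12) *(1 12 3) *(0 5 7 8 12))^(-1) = (0 1 3 7 5 12 8)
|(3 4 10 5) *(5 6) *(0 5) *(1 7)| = 6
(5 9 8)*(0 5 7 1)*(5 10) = (0 10 5 9 8 7 1) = [10, 0, 2, 3, 4, 9, 6, 1, 7, 8, 5]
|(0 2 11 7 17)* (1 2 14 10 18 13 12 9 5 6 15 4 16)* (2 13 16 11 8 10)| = |(0 14 2 8 10 18 16 1 13 12 9 5 6 15 4 11 7 17)| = 18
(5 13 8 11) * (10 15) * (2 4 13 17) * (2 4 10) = (2 10 15)(4 13 8 11 5 17) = [0, 1, 10, 3, 13, 17, 6, 7, 11, 9, 15, 5, 12, 8, 14, 2, 16, 4]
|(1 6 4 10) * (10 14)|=5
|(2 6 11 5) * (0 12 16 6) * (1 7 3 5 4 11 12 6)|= |(0 6 12 16 1 7 3 5 2)(4 11)|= 18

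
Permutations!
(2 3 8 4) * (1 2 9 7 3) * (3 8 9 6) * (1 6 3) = (1 2 6)(3 9 7 8 4) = [0, 2, 6, 9, 3, 5, 1, 8, 4, 7]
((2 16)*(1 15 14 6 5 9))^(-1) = ((1 15 14 6 5 9)(2 16))^(-1) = (1 9 5 6 14 15)(2 16)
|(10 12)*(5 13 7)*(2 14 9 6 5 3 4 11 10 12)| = 11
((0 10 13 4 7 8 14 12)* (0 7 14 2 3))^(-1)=((0 10 13 4 14 12 7 8 2 3))^(-1)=(0 3 2 8 7 12 14 4 13 10)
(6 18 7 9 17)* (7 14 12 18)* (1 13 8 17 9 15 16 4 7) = (1 13 8 17 6)(4 7 15 16)(12 18 14) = [0, 13, 2, 3, 7, 5, 1, 15, 17, 9, 10, 11, 18, 8, 12, 16, 4, 6, 14]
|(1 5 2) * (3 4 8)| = 3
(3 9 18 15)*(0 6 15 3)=(0 6 15)(3 9 18)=[6, 1, 2, 9, 4, 5, 15, 7, 8, 18, 10, 11, 12, 13, 14, 0, 16, 17, 3]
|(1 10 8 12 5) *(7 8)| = 6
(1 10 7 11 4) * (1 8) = [0, 10, 2, 3, 8, 5, 6, 11, 1, 9, 7, 4] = (1 10 7 11 4 8)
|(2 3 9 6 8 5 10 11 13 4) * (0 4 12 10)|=|(0 4 2 3 9 6 8 5)(10 11 13 12)|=8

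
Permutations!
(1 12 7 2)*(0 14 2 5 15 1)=(0 14 2)(1 12 7 5 15)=[14, 12, 0, 3, 4, 15, 6, 5, 8, 9, 10, 11, 7, 13, 2, 1]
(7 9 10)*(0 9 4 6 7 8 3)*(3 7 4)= (0 9 10 8 7 3)(4 6)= [9, 1, 2, 0, 6, 5, 4, 3, 7, 10, 8]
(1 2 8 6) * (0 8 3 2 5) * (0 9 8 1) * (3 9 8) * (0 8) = [1, 5, 9, 2, 4, 0, 8, 7, 6, 3] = (0 1 5)(2 9 3)(6 8)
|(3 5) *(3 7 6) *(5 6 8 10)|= 4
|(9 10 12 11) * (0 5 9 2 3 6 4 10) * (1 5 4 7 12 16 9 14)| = 30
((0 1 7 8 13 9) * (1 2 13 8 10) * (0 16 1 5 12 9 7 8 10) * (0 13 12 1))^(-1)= (0 16 9 12 2)(1 5 10 8)(7 13)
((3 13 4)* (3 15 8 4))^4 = (4 15 8)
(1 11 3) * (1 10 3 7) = [0, 11, 2, 10, 4, 5, 6, 1, 8, 9, 3, 7] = (1 11 7)(3 10)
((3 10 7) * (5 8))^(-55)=((3 10 7)(5 8))^(-55)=(3 7 10)(5 8)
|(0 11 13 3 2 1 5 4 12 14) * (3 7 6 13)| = |(0 11 3 2 1 5 4 12 14)(6 13 7)| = 9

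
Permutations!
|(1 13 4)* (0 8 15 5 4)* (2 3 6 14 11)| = 35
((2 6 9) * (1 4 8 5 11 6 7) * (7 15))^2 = ((1 4 8 5 11 6 9 2 15 7))^2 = (1 8 11 9 15)(2 7 4 5 6)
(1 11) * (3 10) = (1 11)(3 10) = [0, 11, 2, 10, 4, 5, 6, 7, 8, 9, 3, 1]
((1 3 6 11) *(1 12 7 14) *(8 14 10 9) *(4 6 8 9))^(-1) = ((1 3 8 14)(4 6 11 12 7 10))^(-1) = (1 14 8 3)(4 10 7 12 11 6)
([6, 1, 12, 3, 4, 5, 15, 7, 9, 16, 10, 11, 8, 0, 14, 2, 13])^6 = (0 9 2)(6 16 12)(8 15 13)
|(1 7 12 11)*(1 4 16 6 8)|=|(1 7 12 11 4 16 6 8)|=8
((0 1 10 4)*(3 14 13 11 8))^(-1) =((0 1 10 4)(3 14 13 11 8))^(-1) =(0 4 10 1)(3 8 11 13 14)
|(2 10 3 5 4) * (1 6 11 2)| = |(1 6 11 2 10 3 5 4)| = 8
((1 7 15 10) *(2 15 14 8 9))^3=((1 7 14 8 9 2 15 10))^3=(1 8 15 7 9 10 14 2)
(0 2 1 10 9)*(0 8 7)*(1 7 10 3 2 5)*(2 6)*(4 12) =[5, 3, 7, 6, 12, 1, 2, 0, 10, 8, 9, 11, 4] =(0 5 1 3 6 2 7)(4 12)(8 10 9)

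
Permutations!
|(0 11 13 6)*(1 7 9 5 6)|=8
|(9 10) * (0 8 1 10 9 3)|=5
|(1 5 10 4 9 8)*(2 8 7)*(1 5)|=7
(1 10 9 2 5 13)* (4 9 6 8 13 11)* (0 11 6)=(0 11 4 9 2 5 6 8 13 1 10)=[11, 10, 5, 3, 9, 6, 8, 7, 13, 2, 0, 4, 12, 1]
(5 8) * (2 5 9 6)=(2 5 8 9 6)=[0, 1, 5, 3, 4, 8, 2, 7, 9, 6]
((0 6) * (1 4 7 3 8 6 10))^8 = (10)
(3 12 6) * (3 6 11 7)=[0, 1, 2, 12, 4, 5, 6, 3, 8, 9, 10, 7, 11]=(3 12 11 7)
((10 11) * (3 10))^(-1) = ((3 10 11))^(-1) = (3 11 10)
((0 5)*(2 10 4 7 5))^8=((0 2 10 4 7 5))^8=(0 10 7)(2 4 5)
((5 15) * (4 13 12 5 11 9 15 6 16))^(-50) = (4 6 12)(5 13 16)(9 15 11)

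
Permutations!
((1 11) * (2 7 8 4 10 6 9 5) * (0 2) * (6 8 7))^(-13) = (0 6 5 2 9)(1 11)(4 8 10)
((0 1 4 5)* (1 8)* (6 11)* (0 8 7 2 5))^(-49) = ((0 7 2 5 8 1 4)(6 11))^(-49) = (6 11)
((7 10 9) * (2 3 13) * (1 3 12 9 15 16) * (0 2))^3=((0 2 12 9 7 10 15 16 1 3 13))^3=(0 9 15 3 2 7 16 13 12 10 1)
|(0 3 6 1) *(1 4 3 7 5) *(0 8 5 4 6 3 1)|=|(0 7 4 1 8 5)|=6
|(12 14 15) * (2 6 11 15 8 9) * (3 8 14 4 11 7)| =12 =|(2 6 7 3 8 9)(4 11 15 12)|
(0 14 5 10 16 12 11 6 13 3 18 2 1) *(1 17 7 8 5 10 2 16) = (0 14 10 1)(2 17 7 8 5)(3 18 16 12 11 6 13) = [14, 0, 17, 18, 4, 2, 13, 8, 5, 9, 1, 6, 11, 3, 10, 15, 12, 7, 16]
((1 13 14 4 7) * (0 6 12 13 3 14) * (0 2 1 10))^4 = (0 2 4 6 1 7 12 3 10 13 14)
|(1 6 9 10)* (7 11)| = 4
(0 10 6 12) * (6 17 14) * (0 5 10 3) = (0 3)(5 10 17 14 6 12) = [3, 1, 2, 0, 4, 10, 12, 7, 8, 9, 17, 11, 5, 13, 6, 15, 16, 14]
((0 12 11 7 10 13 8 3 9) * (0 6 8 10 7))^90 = (13)(3 6)(8 9)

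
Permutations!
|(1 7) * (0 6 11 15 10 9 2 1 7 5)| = 9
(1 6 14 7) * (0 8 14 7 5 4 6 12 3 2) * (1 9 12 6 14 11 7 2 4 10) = (0 8 11 7 9 12 3 4 14 5 10 1 6 2) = [8, 6, 0, 4, 14, 10, 2, 9, 11, 12, 1, 7, 3, 13, 5]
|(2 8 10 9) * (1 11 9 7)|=7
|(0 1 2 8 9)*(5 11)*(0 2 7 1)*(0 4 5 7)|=6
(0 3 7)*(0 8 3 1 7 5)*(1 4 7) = [4, 1, 2, 5, 7, 0, 6, 8, 3] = (0 4 7 8 3 5)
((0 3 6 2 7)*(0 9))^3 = (0 2)(3 7)(6 9)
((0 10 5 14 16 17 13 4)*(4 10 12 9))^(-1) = (0 4 9 12)(5 10 13 17 16 14)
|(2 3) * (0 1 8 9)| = 4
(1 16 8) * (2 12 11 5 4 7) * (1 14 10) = (1 16 8 14 10)(2 12 11 5 4 7) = [0, 16, 12, 3, 7, 4, 6, 2, 14, 9, 1, 5, 11, 13, 10, 15, 8]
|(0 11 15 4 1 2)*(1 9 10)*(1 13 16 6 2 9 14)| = |(0 11 15 4 14 1 9 10 13 16 6 2)| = 12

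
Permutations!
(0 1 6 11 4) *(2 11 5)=(0 1 6 5 2 11 4)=[1, 6, 11, 3, 0, 2, 5, 7, 8, 9, 10, 4]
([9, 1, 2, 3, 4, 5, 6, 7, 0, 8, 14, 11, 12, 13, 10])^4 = [9, 1, 2, 3, 4, 5, 6, 7, 0, 8, 10, 11, 12, 13, 14]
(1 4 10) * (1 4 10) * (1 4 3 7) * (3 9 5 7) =[0, 10, 2, 3, 4, 7, 6, 1, 8, 5, 9] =(1 10 9 5 7)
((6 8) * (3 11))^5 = (3 11)(6 8) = ((3 11)(6 8))^5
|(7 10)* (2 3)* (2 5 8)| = |(2 3 5 8)(7 10)| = 4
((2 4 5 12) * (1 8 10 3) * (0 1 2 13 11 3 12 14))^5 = ((0 1 8 10 12 13 11 3 2 4 5 14))^5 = (0 13 5 10 2 1 11 14 12 4 8 3)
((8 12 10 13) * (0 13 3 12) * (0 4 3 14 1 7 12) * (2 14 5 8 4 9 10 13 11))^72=((0 11 2 14 1 7 12 13 4 3)(5 8 9 10))^72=(0 2 1 12 4)(3 11 14 7 13)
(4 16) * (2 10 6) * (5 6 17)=(2 10 17 5 6)(4 16)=[0, 1, 10, 3, 16, 6, 2, 7, 8, 9, 17, 11, 12, 13, 14, 15, 4, 5]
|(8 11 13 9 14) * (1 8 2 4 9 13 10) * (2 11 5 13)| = |(1 8 5 13 2 4 9 14 11 10)| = 10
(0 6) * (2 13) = (0 6)(2 13) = [6, 1, 13, 3, 4, 5, 0, 7, 8, 9, 10, 11, 12, 2]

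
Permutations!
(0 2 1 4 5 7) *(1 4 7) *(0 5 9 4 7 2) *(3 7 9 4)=(1 2 9 3 7 5)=[0, 2, 9, 7, 4, 1, 6, 5, 8, 3]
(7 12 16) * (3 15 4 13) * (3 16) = (3 15 4 13 16 7 12) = [0, 1, 2, 15, 13, 5, 6, 12, 8, 9, 10, 11, 3, 16, 14, 4, 7]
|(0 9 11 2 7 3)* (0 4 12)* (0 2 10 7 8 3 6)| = |(0 9 11 10 7 6)(2 8 3 4 12)| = 30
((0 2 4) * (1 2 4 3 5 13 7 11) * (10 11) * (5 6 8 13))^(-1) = ((0 4)(1 2 3 6 8 13 7 10 11))^(-1) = (0 4)(1 11 10 7 13 8 6 3 2)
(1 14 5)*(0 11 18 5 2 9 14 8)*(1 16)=(0 11 18 5 16 1 8)(2 9 14)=[11, 8, 9, 3, 4, 16, 6, 7, 0, 14, 10, 18, 12, 13, 2, 15, 1, 17, 5]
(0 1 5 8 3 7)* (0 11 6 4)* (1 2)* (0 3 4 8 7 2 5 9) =(0 5 7 11 6 8 4 3 2 1 9) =[5, 9, 1, 2, 3, 7, 8, 11, 4, 0, 10, 6]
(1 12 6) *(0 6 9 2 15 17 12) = (0 6 1)(2 15 17 12 9) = [6, 0, 15, 3, 4, 5, 1, 7, 8, 2, 10, 11, 9, 13, 14, 17, 16, 12]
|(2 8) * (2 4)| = 3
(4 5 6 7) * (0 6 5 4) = (0 6 7) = [6, 1, 2, 3, 4, 5, 7, 0]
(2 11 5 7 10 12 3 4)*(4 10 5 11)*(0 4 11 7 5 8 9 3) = [4, 1, 11, 10, 2, 5, 6, 8, 9, 3, 12, 7, 0] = (0 4 2 11 7 8 9 3 10 12)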